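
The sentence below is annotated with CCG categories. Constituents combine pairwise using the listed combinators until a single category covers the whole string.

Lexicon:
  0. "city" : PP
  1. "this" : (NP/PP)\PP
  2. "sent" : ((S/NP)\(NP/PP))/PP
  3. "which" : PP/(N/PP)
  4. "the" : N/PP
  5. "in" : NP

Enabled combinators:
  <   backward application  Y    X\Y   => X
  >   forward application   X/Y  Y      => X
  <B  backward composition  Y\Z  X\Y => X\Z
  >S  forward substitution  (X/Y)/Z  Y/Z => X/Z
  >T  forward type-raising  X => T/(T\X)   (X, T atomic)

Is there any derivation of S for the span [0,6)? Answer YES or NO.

[0,6] S   >
  [0,5] S/NP   <
    [0,2] NP/PP   <
      [0,1] "city" : PP
      [1,2] "this" : (NP/PP)\PP
    [2,5] (S/NP)\(NP/PP)   >
      [2,3] "sent" : ((S/NP)\(NP/PP))/PP
      [3,5] PP   >
        [3,4] "which" : PP/(N/PP)
        [4,5] "the" : N/PP
  [5,6] "in" : NP

YES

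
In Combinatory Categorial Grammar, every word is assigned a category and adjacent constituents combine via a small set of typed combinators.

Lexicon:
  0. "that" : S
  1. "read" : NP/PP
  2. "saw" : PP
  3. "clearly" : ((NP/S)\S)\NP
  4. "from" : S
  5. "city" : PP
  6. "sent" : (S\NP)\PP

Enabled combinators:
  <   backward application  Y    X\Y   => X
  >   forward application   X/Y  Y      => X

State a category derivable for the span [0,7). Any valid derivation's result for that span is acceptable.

[0,7] S   <
  [0,5] NP   >
    [0,4] NP/S   <
      [0,1] "that" : S
      [1,4] (NP/S)\S   <
        [1,3] NP   >
          [1,2] "read" : NP/PP
          [2,3] "saw" : PP
        [3,4] "clearly" : ((NP/S)\S)\NP
    [4,5] "from" : S
  [5,7] S\NP   <
    [5,6] "city" : PP
    [6,7] "sent" : (S\NP)\PP

S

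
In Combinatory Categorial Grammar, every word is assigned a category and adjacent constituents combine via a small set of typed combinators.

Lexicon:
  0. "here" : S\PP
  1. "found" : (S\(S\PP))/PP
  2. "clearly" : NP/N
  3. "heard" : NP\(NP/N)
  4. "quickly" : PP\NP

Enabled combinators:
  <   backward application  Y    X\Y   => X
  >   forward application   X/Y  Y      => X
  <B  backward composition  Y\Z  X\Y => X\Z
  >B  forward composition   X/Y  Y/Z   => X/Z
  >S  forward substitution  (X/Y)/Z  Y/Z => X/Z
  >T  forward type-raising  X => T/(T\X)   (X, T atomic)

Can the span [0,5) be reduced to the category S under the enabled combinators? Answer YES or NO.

YES

[0,5] S   <
  [0,1] "here" : S\PP
  [1,5] S\(S\PP)   >
    [1,2] "found" : (S\(S\PP))/PP
    [2,5] PP   <
      [2,4] NP   <
        [2,3] "clearly" : NP/N
        [3,4] "heard" : NP\(NP/N)
      [4,5] "quickly" : PP\NP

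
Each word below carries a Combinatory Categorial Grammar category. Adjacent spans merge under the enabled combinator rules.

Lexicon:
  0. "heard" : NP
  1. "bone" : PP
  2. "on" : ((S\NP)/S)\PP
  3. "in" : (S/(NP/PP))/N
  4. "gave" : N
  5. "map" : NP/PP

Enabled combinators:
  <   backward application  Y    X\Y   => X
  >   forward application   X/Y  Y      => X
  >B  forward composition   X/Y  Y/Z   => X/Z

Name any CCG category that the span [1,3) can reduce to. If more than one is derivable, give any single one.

[0,6] S   <
  [0,1] "heard" : NP
  [1,6] S\NP   >
    [1,3] (S\NP)/S   <
      [1,2] "bone" : PP
      [2,3] "on" : ((S\NP)/S)\PP
    [3,6] S   >
      [3,5] S/(NP/PP)   >
        [3,4] "in" : (S/(NP/PP))/N
        [4,5] "gave" : N
      [5,6] "map" : NP/PP

(S\NP)/S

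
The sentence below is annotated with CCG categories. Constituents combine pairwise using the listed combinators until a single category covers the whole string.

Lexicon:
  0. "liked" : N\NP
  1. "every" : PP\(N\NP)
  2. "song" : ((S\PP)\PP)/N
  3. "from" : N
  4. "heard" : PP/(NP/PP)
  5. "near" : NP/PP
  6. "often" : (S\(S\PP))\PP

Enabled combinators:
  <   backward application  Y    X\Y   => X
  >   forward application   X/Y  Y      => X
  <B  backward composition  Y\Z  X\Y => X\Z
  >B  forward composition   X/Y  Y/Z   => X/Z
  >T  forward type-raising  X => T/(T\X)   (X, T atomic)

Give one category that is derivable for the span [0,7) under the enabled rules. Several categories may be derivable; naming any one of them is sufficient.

[0,7] S   <
  [0,4] S\PP   <
    [0,2] PP   <
      [0,1] "liked" : N\NP
      [1,2] "every" : PP\(N\NP)
    [2,4] (S\PP)\PP   >
      [2,3] "song" : ((S\PP)\PP)/N
      [3,4] "from" : N
  [4,7] S\(S\PP)   <
    [4,6] PP   >
      [4,5] "heard" : PP/(NP/PP)
      [5,6] "near" : NP/PP
    [6,7] "often" : (S\(S\PP))\PP

S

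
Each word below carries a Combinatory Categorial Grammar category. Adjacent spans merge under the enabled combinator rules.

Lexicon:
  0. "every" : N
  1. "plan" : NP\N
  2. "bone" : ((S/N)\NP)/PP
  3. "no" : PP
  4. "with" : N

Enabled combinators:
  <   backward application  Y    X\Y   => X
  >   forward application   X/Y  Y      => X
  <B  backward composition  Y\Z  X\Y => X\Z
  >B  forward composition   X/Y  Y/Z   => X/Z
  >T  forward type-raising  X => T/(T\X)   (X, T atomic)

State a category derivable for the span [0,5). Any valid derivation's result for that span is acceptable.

S

[0,5] S   >
  [0,4] S/N   <
    [0,2] NP   <
      [0,1] "every" : N
      [1,2] "plan" : NP\N
    [2,4] (S/N)\NP   >
      [2,3] "bone" : ((S/N)\NP)/PP
      [3,4] "no" : PP
  [4,5] "with" : N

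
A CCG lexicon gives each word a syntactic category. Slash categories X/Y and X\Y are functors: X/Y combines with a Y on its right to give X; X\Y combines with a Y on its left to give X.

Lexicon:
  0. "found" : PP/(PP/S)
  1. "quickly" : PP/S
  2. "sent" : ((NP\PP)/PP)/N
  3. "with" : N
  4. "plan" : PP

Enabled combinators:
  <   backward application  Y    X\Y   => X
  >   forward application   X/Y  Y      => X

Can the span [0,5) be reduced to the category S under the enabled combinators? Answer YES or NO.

PP/(PP/S) PP/S ((NP\PP)/PP)/N N PP
CKY chart[0,5] = {NP}; S ∉ chart

NO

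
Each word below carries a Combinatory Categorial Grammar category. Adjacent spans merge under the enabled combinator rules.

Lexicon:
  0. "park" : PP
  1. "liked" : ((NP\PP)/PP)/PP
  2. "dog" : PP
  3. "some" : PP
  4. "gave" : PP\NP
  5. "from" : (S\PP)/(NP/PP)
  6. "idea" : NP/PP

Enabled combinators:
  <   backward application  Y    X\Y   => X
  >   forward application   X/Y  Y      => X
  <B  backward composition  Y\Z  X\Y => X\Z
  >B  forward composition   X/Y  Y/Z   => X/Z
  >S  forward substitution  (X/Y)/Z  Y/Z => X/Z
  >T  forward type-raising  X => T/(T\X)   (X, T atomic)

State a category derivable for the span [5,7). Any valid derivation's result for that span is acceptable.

[0,7] S   <
  [0,4] NP   <
    [0,1] "park" : PP
    [1,4] NP\PP   >
      [1,3] (NP\PP)/PP   >
        [1,2] "liked" : ((NP\PP)/PP)/PP
        [2,3] "dog" : PP
      [3,4] "some" : PP
  [4,7] S\NP   <B
    [4,5] "gave" : PP\NP
    [5,7] S\PP   >
      [5,6] "from" : (S\PP)/(NP/PP)
      [6,7] "idea" : NP/PP

S\PP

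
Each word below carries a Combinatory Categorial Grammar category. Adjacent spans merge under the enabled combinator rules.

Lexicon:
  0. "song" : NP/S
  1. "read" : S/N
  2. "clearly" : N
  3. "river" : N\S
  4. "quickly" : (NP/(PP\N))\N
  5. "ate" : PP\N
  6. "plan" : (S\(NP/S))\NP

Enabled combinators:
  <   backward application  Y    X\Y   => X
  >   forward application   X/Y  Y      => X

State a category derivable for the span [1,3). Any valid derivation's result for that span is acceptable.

[0,7] S   <
  [0,1] "song" : NP/S
  [1,7] S\(NP/S)   <
    [1,6] NP   >
      [1,5] NP/(PP\N)   <
        [1,4] N   <
          [1,3] S   >
            [1,2] "read" : S/N
            [2,3] "clearly" : N
          [3,4] "river" : N\S
        [4,5] "quickly" : (NP/(PP\N))\N
      [5,6] "ate" : PP\N
    [6,7] "plan" : (S\(NP/S))\NP

S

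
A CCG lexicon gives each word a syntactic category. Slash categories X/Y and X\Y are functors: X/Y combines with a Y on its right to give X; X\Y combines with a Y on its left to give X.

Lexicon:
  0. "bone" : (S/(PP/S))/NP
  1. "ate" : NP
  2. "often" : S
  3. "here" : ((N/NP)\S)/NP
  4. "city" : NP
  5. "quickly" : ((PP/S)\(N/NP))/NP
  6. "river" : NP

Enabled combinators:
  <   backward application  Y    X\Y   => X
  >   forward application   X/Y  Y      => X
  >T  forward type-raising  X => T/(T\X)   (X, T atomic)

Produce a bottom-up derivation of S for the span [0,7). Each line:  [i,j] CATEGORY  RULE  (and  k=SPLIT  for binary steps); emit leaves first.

[0,7] S   >
  [0,2] S/(PP/S)   >
    [0,1] "bone" : (S/(PP/S))/NP
    [1,2] "ate" : NP
  [2,7] PP/S   <
    [2,5] N/NP   <
      [2,3] "often" : S
      [3,5] (N/NP)\S   >
        [3,4] "here" : ((N/NP)\S)/NP
        [4,5] "city" : NP
    [5,7] (PP/S)\(N/NP)   >
      [5,6] "quickly" : ((PP/S)\(N/NP))/NP
      [6,7] "river" : NP

[0,1] (S/(PP/S))/NP  lex  "bone"
[1,2] NP  lex  "ate"
[0,2] S/(PP/S)  >  k=1
[2,3] S  lex  "often"
[3,4] ((N/NP)\S)/NP  lex  "here"
[4,5] NP  lex  "city"
[3,5] (N/NP)\S  >  k=4
[2,5] N/NP  <  k=3
[5,6] ((PP/S)\(N/NP))/NP  lex  "quickly"
[6,7] NP  lex  "river"
[5,7] (PP/S)\(N/NP)  >  k=6
[2,7] PP/S  <  k=5
[0,7] S  >  k=2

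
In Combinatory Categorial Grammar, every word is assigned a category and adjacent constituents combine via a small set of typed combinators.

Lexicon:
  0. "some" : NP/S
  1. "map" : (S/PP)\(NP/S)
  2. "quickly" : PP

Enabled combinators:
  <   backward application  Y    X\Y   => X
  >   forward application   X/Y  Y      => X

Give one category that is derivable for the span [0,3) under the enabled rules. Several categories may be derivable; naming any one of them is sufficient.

[0,3] S   >
  [0,2] S/PP   <
    [0,1] "some" : NP/S
    [1,2] "map" : (S/PP)\(NP/S)
  [2,3] "quickly" : PP

S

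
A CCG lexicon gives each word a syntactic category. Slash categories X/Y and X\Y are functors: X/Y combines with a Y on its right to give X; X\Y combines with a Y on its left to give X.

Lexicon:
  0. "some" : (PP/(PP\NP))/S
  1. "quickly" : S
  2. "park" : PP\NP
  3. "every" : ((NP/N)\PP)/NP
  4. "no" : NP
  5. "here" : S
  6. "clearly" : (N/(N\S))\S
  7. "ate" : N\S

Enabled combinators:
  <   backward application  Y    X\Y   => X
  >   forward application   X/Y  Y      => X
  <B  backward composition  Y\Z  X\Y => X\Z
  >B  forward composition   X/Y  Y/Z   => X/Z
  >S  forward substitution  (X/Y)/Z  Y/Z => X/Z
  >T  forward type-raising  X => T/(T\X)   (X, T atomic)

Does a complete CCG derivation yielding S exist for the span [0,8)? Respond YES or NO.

(PP/(PP\NP))/S S PP\NP ((NP/N)\PP)/NP NP S (N/(N\S))\S N\S
CKY chart[0,8] = {N/(N\NP), NP, NP/(NP\NP), NP/(N\N), PP/(PP\NP), S/(S\NP)}; S ∉ chart

NO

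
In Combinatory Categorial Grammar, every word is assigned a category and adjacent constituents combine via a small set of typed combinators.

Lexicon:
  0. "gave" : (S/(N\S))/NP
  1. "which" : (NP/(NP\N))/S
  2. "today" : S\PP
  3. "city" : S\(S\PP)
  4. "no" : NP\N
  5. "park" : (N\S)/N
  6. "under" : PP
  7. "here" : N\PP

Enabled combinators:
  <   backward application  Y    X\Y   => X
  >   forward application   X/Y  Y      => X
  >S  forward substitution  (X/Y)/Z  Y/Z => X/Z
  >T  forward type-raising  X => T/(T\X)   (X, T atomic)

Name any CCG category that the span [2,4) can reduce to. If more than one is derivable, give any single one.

[0,8] S   >
  [0,5] S/(N\S)   >
    [0,1] "gave" : (S/(N\S))/NP
    [1,5] NP   >
      [1,4] NP/(NP\N)   >
        [1,2] "which" : (NP/(NP\N))/S
        [2,4] S   <
          [2,3] "today" : S\PP
          [3,4] "city" : S\(S\PP)
      [4,5] "no" : NP\N
  [5,8] N\S   >
    [5,6] "park" : (N\S)/N
    [6,8] N   >
      [6,7] N/(N\PP)   >T
        [6,7] "under" : PP
      [7,8] "here" : N\PP

S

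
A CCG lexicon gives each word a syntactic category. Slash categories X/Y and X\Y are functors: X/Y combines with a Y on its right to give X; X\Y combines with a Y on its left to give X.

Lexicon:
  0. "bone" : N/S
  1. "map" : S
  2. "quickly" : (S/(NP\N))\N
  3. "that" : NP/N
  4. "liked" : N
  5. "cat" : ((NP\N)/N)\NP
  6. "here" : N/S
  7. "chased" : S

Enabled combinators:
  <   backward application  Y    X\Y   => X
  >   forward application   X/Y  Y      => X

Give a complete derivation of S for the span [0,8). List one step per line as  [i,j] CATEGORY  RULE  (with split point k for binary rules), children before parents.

[0,1] N/S  lex  "bone"
[1,2] S  lex  "map"
[0,2] N  >  k=1
[2,3] (S/(NP\N))\N  lex  "quickly"
[0,3] S/(NP\N)  <  k=2
[3,4] NP/N  lex  "that"
[4,5] N  lex  "liked"
[3,5] NP  >  k=4
[5,6] ((NP\N)/N)\NP  lex  "cat"
[3,6] (NP\N)/N  <  k=5
[6,7] N/S  lex  "here"
[7,8] S  lex  "chased"
[6,8] N  >  k=7
[3,8] NP\N  >  k=6
[0,8] S  >  k=3

[0,8] S   >
  [0,3] S/(NP\N)   <
    [0,2] N   >
      [0,1] "bone" : N/S
      [1,2] "map" : S
    [2,3] "quickly" : (S/(NP\N))\N
  [3,8] NP\N   >
    [3,6] (NP\N)/N   <
      [3,5] NP   >
        [3,4] "that" : NP/N
        [4,5] "liked" : N
      [5,6] "cat" : ((NP\N)/N)\NP
    [6,8] N   >
      [6,7] "here" : N/S
      [7,8] "chased" : S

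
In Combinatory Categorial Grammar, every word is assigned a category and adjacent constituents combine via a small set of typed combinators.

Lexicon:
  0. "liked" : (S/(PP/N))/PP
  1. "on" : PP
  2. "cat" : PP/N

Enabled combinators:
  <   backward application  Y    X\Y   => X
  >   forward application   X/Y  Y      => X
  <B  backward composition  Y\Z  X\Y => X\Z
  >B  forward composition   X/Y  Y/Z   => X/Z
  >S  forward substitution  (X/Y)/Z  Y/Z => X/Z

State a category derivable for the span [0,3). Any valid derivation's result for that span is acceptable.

[0,3] S   >
  [0,2] S/(PP/N)   >
    [0,1] "liked" : (S/(PP/N))/PP
    [1,2] "on" : PP
  [2,3] "cat" : PP/N

S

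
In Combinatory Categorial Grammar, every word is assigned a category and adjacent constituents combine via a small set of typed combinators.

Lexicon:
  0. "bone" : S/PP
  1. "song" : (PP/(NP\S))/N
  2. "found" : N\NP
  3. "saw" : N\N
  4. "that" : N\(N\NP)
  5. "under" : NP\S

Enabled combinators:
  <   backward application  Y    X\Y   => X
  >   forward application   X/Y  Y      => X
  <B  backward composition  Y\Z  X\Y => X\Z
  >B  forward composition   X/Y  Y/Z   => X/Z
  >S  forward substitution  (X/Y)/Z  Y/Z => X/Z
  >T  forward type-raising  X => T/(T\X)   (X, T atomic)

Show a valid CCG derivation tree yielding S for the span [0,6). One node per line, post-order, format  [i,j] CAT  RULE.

[0,1] S/PP  lex  "bone"
[1,2] (PP/(NP\S))/N  lex  "song"
[2,3] N\NP  lex  "found"
[3,4] N\N  lex  "saw"
[2,4] N\NP  <B  k=3
[4,5] N\(N\NP)  lex  "that"
[2,5] N  <  k=4
[1,5] PP/(NP\S)  >  k=2
[5,6] NP\S  lex  "under"
[1,6] PP  >  k=5
[0,6] S  >  k=1

[0,6] S   >
  [0,1] "bone" : S/PP
  [1,6] PP   >
    [1,5] PP/(NP\S)   >
      [1,2] "song" : (PP/(NP\S))/N
      [2,5] N   <
        [2,4] N\NP   <B
          [2,3] "found" : N\NP
          [3,4] "saw" : N\N
        [4,5] "that" : N\(N\NP)
    [5,6] "under" : NP\S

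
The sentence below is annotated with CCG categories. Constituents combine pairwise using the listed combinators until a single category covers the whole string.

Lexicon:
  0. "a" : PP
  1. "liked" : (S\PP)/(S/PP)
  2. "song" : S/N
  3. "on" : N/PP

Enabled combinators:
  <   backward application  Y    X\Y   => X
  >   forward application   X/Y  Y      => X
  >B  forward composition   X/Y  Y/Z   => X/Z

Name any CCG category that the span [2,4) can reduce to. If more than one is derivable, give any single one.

S/PP

[0,4] S   <
  [0,1] "a" : PP
  [1,4] S\PP   >
    [1,2] "liked" : (S\PP)/(S/PP)
    [2,4] S/PP   >B
      [2,3] "song" : S/N
      [3,4] "on" : N/PP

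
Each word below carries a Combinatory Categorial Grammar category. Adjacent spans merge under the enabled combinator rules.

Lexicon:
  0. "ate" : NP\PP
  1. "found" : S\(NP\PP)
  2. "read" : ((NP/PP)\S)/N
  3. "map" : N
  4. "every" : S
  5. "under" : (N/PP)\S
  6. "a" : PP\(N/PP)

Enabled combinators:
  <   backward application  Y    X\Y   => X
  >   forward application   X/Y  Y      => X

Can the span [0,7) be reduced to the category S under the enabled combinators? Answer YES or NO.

NO

NP\PP S\(NP\PP) ((NP/PP)\S)/N N S (N/PP)\S PP\(N/PP)
CKY chart[0,7] = {NP}; S ∉ chart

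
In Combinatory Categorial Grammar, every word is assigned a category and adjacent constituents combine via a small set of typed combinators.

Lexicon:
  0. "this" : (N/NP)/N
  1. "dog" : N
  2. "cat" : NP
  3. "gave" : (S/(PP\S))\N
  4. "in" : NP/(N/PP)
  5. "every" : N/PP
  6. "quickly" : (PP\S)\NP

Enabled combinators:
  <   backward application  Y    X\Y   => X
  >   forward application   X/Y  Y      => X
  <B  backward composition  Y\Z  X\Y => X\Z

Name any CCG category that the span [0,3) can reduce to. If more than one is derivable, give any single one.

[0,7] S   >
  [0,4] S/(PP\S)   <
    [0,3] N   >
      [0,2] N/NP   >
        [0,1] "this" : (N/NP)/N
        [1,2] "dog" : N
      [2,3] "cat" : NP
    [3,4] "gave" : (S/(PP\S))\N
  [4,7] PP\S   <
    [4,6] NP   >
      [4,5] "in" : NP/(N/PP)
      [5,6] "every" : N/PP
    [6,7] "quickly" : (PP\S)\NP

N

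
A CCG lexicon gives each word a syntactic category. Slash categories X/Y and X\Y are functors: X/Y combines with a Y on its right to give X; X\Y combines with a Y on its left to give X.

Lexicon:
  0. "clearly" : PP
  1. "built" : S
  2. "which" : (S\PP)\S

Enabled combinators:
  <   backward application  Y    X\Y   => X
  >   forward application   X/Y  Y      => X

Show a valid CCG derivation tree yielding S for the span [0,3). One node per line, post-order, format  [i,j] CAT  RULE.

[0,3] S   <
  [0,1] "clearly" : PP
  [1,3] S\PP   <
    [1,2] "built" : S
    [2,3] "which" : (S\PP)\S

[0,1] PP  lex  "clearly"
[1,2] S  lex  "built"
[2,3] (S\PP)\S  lex  "which"
[1,3] S\PP  <  k=2
[0,3] S  <  k=1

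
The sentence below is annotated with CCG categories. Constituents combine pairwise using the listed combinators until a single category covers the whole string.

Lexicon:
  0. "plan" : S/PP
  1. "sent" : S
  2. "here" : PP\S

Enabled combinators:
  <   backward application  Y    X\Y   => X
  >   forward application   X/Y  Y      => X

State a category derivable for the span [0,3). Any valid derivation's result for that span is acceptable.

[0,3] S   >
  [0,1] "plan" : S/PP
  [1,3] PP   <
    [1,2] "sent" : S
    [2,3] "here" : PP\S

S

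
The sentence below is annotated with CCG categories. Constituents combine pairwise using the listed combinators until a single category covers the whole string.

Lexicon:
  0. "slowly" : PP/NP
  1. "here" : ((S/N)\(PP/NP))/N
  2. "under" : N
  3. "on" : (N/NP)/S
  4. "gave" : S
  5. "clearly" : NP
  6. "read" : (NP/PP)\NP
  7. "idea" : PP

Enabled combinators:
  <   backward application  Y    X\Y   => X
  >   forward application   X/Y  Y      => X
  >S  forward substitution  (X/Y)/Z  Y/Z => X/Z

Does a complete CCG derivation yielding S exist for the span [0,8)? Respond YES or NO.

YES

[0,8] S   >
  [0,3] S/N   <
    [0,1] "slowly" : PP/NP
    [1,3] (S/N)\(PP/NP)   >
      [1,2] "here" : ((S/N)\(PP/NP))/N
      [2,3] "under" : N
  [3,8] N   >
    [3,5] N/NP   >
      [3,4] "on" : (N/NP)/S
      [4,5] "gave" : S
    [5,8] NP   >
      [5,7] NP/PP   <
        [5,6] "clearly" : NP
        [6,7] "read" : (NP/PP)\NP
      [7,8] "idea" : PP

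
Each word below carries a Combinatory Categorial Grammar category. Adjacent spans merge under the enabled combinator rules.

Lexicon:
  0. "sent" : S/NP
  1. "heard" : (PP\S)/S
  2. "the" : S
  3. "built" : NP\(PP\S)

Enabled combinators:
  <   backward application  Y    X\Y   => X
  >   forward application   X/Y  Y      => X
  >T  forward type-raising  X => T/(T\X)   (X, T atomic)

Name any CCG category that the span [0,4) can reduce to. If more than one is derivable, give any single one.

S

[0,4] S   >
  [0,1] "sent" : S/NP
  [1,4] NP   <
    [1,3] PP\S   >
      [1,2] "heard" : (PP\S)/S
      [2,3] "the" : S
    [3,4] "built" : NP\(PP\S)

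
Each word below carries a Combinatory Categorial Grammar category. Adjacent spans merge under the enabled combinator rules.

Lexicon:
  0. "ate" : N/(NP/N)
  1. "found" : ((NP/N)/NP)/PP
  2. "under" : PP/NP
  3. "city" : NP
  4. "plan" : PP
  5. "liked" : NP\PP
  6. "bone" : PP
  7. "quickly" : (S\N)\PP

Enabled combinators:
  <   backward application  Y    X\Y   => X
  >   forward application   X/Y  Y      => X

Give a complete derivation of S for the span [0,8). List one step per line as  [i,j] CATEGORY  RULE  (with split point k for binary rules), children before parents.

[0,8] S   <
  [0,6] N   >
    [0,1] "ate" : N/(NP/N)
    [1,6] NP/N   >
      [1,4] (NP/N)/NP   >
        [1,2] "found" : ((NP/N)/NP)/PP
        [2,4] PP   >
          [2,3] "under" : PP/NP
          [3,4] "city" : NP
      [4,6] NP   <
        [4,5] "plan" : PP
        [5,6] "liked" : NP\PP
  [6,8] S\N   <
    [6,7] "bone" : PP
    [7,8] "quickly" : (S\N)\PP

[0,1] N/(NP/N)  lex  "ate"
[1,2] ((NP/N)/NP)/PP  lex  "found"
[2,3] PP/NP  lex  "under"
[3,4] NP  lex  "city"
[2,4] PP  >  k=3
[1,4] (NP/N)/NP  >  k=2
[4,5] PP  lex  "plan"
[5,6] NP\PP  lex  "liked"
[4,6] NP  <  k=5
[1,6] NP/N  >  k=4
[0,6] N  >  k=1
[6,7] PP  lex  "bone"
[7,8] (S\N)\PP  lex  "quickly"
[6,8] S\N  <  k=7
[0,8] S  <  k=6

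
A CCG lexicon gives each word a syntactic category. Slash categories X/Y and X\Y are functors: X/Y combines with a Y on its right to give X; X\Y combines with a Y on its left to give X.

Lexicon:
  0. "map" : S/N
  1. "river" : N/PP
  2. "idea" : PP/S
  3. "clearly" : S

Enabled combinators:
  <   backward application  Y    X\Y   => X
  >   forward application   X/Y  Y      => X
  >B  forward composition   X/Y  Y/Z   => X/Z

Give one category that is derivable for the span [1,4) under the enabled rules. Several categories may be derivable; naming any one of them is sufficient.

[0,4] S   >
  [0,1] "map" : S/N
  [1,4] N   >
    [1,3] N/S   >B
      [1,2] "river" : N/PP
      [2,3] "idea" : PP/S
    [3,4] "clearly" : S

N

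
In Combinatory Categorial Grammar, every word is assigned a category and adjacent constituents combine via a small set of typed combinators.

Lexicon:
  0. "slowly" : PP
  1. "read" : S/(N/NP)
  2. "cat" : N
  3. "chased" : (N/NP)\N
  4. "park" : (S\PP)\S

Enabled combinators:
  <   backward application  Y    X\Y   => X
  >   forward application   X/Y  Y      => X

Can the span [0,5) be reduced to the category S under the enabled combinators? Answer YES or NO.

YES

[0,5] S   <
  [0,1] "slowly" : PP
  [1,5] S\PP   <
    [1,4] S   >
      [1,2] "read" : S/(N/NP)
      [2,4] N/NP   <
        [2,3] "cat" : N
        [3,4] "chased" : (N/NP)\N
    [4,5] "park" : (S\PP)\S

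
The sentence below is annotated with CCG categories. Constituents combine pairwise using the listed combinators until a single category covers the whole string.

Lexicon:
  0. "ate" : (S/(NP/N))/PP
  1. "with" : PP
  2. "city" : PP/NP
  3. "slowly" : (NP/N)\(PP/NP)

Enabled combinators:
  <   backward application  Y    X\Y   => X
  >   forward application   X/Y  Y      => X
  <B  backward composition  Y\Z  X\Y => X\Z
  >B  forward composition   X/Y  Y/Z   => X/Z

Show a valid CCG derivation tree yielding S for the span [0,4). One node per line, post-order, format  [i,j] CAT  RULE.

[0,4] S   >
  [0,2] S/(NP/N)   >
    [0,1] "ate" : (S/(NP/N))/PP
    [1,2] "with" : PP
  [2,4] NP/N   <
    [2,3] "city" : PP/NP
    [3,4] "slowly" : (NP/N)\(PP/NP)

[0,1] (S/(NP/N))/PP  lex  "ate"
[1,2] PP  lex  "with"
[0,2] S/(NP/N)  >  k=1
[2,3] PP/NP  lex  "city"
[3,4] (NP/N)\(PP/NP)  lex  "slowly"
[2,4] NP/N  <  k=3
[0,4] S  >  k=2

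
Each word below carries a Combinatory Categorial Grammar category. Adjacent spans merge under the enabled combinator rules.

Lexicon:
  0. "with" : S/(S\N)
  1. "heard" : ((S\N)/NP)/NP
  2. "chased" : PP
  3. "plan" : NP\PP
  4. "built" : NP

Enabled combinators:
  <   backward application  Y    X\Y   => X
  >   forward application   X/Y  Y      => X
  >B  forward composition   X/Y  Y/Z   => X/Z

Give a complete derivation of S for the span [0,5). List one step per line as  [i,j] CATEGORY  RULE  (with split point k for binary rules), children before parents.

[0,1] S/(S\N)  lex  "with"
[1,2] ((S\N)/NP)/NP  lex  "heard"
[2,3] PP  lex  "chased"
[3,4] NP\PP  lex  "plan"
[2,4] NP  <  k=3
[1,4] (S\N)/NP  >  k=2
[0,4] S/NP  >B  k=1
[4,5] NP  lex  "built"
[0,5] S  >  k=4

[0,5] S   >
  [0,4] S/NP   >B
    [0,1] "with" : S/(S\N)
    [1,4] (S\N)/NP   >
      [1,2] "heard" : ((S\N)/NP)/NP
      [2,4] NP   <
        [2,3] "chased" : PP
        [3,4] "plan" : NP\PP
  [4,5] "built" : NP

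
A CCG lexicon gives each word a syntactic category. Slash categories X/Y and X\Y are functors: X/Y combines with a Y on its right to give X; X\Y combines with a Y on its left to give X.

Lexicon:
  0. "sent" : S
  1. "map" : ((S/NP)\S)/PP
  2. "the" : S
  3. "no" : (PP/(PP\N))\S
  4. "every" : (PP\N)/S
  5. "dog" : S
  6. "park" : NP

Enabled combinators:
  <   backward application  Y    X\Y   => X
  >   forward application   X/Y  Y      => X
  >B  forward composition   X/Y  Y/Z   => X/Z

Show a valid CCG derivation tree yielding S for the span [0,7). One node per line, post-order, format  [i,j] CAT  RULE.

[0,1] S  lex  "sent"
[1,2] ((S/NP)\S)/PP  lex  "map"
[2,3] S  lex  "the"
[3,4] (PP/(PP\N))\S  lex  "no"
[2,4] PP/(PP\N)  <  k=3
[4,5] (PP\N)/S  lex  "every"
[5,6] S  lex  "dog"
[4,6] PP\N  >  k=5
[2,6] PP  >  k=4
[1,6] (S/NP)\S  >  k=2
[0,6] S/NP  <  k=1
[6,7] NP  lex  "park"
[0,7] S  >  k=6

[0,7] S   >
  [0,6] S/NP   <
    [0,1] "sent" : S
    [1,6] (S/NP)\S   >
      [1,2] "map" : ((S/NP)\S)/PP
      [2,6] PP   >
        [2,4] PP/(PP\N)   <
          [2,3] "the" : S
          [3,4] "no" : (PP/(PP\N))\S
        [4,6] PP\N   >
          [4,5] "every" : (PP\N)/S
          [5,6] "dog" : S
  [6,7] "park" : NP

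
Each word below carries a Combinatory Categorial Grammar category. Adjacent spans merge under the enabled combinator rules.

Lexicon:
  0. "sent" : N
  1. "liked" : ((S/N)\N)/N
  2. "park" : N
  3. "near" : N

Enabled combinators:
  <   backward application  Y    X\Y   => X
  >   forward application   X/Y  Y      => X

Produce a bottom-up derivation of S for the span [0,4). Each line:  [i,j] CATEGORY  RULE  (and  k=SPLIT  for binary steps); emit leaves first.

[0,1] N  lex  "sent"
[1,2] ((S/N)\N)/N  lex  "liked"
[2,3] N  lex  "park"
[1,3] (S/N)\N  >  k=2
[0,3] S/N  <  k=1
[3,4] N  lex  "near"
[0,4] S  >  k=3

[0,4] S   >
  [0,3] S/N   <
    [0,1] "sent" : N
    [1,3] (S/N)\N   >
      [1,2] "liked" : ((S/N)\N)/N
      [2,3] "park" : N
  [3,4] "near" : N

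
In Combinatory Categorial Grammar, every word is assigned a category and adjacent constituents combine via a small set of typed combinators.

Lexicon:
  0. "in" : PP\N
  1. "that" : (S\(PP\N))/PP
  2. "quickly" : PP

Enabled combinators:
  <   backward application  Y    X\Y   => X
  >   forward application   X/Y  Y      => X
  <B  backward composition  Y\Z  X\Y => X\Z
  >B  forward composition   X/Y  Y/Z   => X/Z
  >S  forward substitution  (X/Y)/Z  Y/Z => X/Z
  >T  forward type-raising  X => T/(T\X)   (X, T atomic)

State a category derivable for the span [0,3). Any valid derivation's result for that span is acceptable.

[0,3] S   <
  [0,1] "in" : PP\N
  [1,3] S\(PP\N)   >
    [1,2] "that" : (S\(PP\N))/PP
    [2,3] "quickly" : PP

S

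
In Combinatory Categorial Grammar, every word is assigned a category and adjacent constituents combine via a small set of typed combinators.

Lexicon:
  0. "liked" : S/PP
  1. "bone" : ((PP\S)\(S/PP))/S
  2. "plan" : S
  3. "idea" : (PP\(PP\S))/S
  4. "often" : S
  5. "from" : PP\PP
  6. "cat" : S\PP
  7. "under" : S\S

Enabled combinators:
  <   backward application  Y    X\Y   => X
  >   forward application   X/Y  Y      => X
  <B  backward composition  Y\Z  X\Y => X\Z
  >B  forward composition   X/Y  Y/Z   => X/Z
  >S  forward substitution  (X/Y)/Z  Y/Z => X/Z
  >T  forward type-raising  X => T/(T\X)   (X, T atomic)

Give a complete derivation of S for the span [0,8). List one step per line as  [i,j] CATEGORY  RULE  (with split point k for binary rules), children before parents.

[0,8] S   <
  [0,5] PP   <
    [0,3] PP\S   <
      [0,1] "liked" : S/PP
      [1,3] (PP\S)\(S/PP)   >
        [1,2] "bone" : ((PP\S)\(S/PP))/S
        [2,3] "plan" : S
    [3,5] PP\(PP\S)   >
      [3,4] "idea" : (PP\(PP\S))/S
      [4,5] "often" : S
  [5,8] S\PP   <B
    [5,7] S\PP   <B
      [5,6] "from" : PP\PP
      [6,7] "cat" : S\PP
    [7,8] "under" : S\S

[0,1] S/PP  lex  "liked"
[1,2] ((PP\S)\(S/PP))/S  lex  "bone"
[2,3] S  lex  "plan"
[1,3] (PP\S)\(S/PP)  >  k=2
[0,3] PP\S  <  k=1
[3,4] (PP\(PP\S))/S  lex  "idea"
[4,5] S  lex  "often"
[3,5] PP\(PP\S)  >  k=4
[0,5] PP  <  k=3
[5,6] PP\PP  lex  "from"
[6,7] S\PP  lex  "cat"
[5,7] S\PP  <B  k=6
[7,8] S\S  lex  "under"
[5,8] S\PP  <B  k=7
[0,8] S  <  k=5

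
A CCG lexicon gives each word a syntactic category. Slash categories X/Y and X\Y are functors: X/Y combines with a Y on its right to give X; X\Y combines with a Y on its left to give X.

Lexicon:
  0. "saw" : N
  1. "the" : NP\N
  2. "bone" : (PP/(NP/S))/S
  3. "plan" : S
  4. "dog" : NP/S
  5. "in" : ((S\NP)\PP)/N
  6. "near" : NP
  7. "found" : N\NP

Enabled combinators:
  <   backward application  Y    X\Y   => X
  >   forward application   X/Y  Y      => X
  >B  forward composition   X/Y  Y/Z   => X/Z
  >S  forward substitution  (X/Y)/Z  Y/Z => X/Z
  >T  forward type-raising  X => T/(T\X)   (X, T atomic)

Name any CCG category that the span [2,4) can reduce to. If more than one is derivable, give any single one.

PP/(NP/S)

[0,8] S   <
  [0,2] NP   <
    [0,1] "saw" : N
    [1,2] "the" : NP\N
  [2,8] S\NP   <
    [2,5] PP   >
      [2,4] PP/(NP/S)   >
        [2,3] "bone" : (PP/(NP/S))/S
        [3,4] "plan" : S
      [4,5] "dog" : NP/S
    [5,8] (S\NP)\PP   >
      [5,6] "in" : ((S\NP)\PP)/N
      [6,8] N   >
        [6,7] N/(N\NP)   >T
          [6,7] "near" : NP
        [7,8] "found" : N\NP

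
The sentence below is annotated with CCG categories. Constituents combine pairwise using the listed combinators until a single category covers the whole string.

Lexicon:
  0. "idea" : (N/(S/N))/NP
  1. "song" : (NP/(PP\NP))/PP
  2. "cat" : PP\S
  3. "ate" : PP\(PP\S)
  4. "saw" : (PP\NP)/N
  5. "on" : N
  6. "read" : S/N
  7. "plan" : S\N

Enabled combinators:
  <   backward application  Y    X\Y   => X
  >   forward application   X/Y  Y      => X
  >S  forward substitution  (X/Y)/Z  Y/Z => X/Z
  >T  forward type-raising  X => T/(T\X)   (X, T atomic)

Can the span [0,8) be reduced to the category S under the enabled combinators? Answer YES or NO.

YES

[0,8] S   <
  [0,7] N   >
    [0,6] N/(S/N)   >
      [0,1] "idea" : (N/(S/N))/NP
      [1,6] NP   >
        [1,4] NP/(PP\NP)   >
          [1,2] "song" : (NP/(PP\NP))/PP
          [2,4] PP   <
            [2,3] "cat" : PP\S
            [3,4] "ate" : PP\(PP\S)
        [4,6] PP\NP   >
          [4,5] "saw" : (PP\NP)/N
          [5,6] "on" : N
    [6,7] "read" : S/N
  [7,8] "plan" : S\N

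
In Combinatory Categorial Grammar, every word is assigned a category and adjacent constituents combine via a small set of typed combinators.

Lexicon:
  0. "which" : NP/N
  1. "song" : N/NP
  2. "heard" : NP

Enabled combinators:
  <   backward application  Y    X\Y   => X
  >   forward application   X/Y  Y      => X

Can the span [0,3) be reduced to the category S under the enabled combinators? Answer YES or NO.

NP/N N/NP NP
CKY chart[0,3] = {NP}; S ∉ chart

NO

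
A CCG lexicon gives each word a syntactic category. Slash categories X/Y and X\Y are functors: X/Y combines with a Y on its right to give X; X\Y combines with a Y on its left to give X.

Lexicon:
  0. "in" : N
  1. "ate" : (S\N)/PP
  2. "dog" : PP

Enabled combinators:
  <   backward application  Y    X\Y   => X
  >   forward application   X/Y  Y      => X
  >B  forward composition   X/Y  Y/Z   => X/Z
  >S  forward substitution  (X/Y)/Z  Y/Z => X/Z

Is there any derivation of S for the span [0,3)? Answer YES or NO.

YES

[0,3] S   <
  [0,1] "in" : N
  [1,3] S\N   >
    [1,2] "ate" : (S\N)/PP
    [2,3] "dog" : PP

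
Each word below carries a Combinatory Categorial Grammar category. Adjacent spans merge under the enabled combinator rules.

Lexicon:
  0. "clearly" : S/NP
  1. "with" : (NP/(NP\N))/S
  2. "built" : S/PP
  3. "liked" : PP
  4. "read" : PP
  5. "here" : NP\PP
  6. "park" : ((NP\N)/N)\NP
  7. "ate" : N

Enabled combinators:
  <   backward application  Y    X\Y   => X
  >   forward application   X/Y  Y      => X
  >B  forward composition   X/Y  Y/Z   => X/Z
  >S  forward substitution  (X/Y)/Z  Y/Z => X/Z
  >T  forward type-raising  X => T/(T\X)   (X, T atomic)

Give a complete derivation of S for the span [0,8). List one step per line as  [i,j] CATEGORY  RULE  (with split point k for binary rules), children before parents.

[0,1] S/NP  lex  "clearly"
[1,2] (NP/(NP\N))/S  lex  "with"
[2,3] S/PP  lex  "built"
[3,4] PP  lex  "liked"
[2,4] S  >  k=3
[1,4] NP/(NP\N)  >  k=2
[4,5] PP  lex  "read"
[4,5] NP/(NP\PP)  >T
[5,6] NP\PP  lex  "here"
[4,6] NP  >  k=5
[6,7] ((NP\N)/N)\NP  lex  "park"
[4,7] (NP\N)/N  <  k=6
[7,8] N  lex  "ate"
[4,8] NP\N  >  k=7
[1,8] NP  >  k=4
[0,8] S  >  k=1

[0,8] S   >
  [0,1] "clearly" : S/NP
  [1,8] NP   >
    [1,4] NP/(NP\N)   >
      [1,2] "with" : (NP/(NP\N))/S
      [2,4] S   >
        [2,3] "built" : S/PP
        [3,4] "liked" : PP
    [4,8] NP\N   >
      [4,7] (NP\N)/N   <
        [4,6] NP   >
          [4,5] NP/(NP\PP)   >T
            [4,5] "read" : PP
          [5,6] "here" : NP\PP
        [6,7] "park" : ((NP\N)/N)\NP
      [7,8] "ate" : N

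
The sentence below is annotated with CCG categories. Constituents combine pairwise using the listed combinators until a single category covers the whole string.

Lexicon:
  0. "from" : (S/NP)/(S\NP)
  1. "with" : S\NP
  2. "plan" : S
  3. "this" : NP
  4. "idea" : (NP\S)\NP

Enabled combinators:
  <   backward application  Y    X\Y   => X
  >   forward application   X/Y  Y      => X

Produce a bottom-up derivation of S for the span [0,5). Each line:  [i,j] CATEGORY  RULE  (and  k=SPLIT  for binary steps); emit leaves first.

[0,1] (S/NP)/(S\NP)  lex  "from"
[1,2] S\NP  lex  "with"
[0,2] S/NP  >  k=1
[2,3] S  lex  "plan"
[3,4] NP  lex  "this"
[4,5] (NP\S)\NP  lex  "idea"
[3,5] NP\S  <  k=4
[2,5] NP  <  k=3
[0,5] S  >  k=2

[0,5] S   >
  [0,2] S/NP   >
    [0,1] "from" : (S/NP)/(S\NP)
    [1,2] "with" : S\NP
  [2,5] NP   <
    [2,3] "plan" : S
    [3,5] NP\S   <
      [3,4] "this" : NP
      [4,5] "idea" : (NP\S)\NP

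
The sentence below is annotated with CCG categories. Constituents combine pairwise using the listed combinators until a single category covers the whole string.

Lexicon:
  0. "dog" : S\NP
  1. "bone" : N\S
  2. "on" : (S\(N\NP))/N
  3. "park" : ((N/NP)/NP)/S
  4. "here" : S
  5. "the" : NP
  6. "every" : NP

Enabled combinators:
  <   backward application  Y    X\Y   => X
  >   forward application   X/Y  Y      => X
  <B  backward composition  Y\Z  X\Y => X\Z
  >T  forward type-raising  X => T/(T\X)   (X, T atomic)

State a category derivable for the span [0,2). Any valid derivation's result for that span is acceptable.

[0,7] S   <
  [0,2] N\NP   <B
    [0,1] "dog" : S\NP
    [1,2] "bone" : N\S
  [2,7] S\(N\NP)   >
    [2,3] "on" : (S\(N\NP))/N
    [3,7] N   >
      [3,6] N/NP   >
        [3,5] (N/NP)/NP   >
          [3,4] "park" : ((N/NP)/NP)/S
          [4,5] "here" : S
        [5,6] "the" : NP
      [6,7] "every" : NP

N\NP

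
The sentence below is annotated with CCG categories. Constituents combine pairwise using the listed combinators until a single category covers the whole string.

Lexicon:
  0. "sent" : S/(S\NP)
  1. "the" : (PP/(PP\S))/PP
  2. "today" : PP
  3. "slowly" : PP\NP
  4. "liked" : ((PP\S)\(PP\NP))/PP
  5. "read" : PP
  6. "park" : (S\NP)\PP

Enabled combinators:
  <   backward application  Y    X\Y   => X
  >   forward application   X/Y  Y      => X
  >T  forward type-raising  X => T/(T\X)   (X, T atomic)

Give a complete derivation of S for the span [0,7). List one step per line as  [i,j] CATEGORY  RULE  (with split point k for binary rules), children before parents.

[0,7] S   >
  [0,1] "sent" : S/(S\NP)
  [1,7] S\NP   <
    [1,6] PP   >
      [1,3] PP/(PP\S)   >
        [1,2] "the" : (PP/(PP\S))/PP
        [2,3] "today" : PP
      [3,6] PP\S   <
        [3,4] "slowly" : PP\NP
        [4,6] (PP\S)\(PP\NP)   >
          [4,5] "liked" : ((PP\S)\(PP\NP))/PP
          [5,6] "read" : PP
    [6,7] "park" : (S\NP)\PP

[0,1] S/(S\NP)  lex  "sent"
[1,2] (PP/(PP\S))/PP  lex  "the"
[2,3] PP  lex  "today"
[1,3] PP/(PP\S)  >  k=2
[3,4] PP\NP  lex  "slowly"
[4,5] ((PP\S)\(PP\NP))/PP  lex  "liked"
[5,6] PP  lex  "read"
[4,6] (PP\S)\(PP\NP)  >  k=5
[3,6] PP\S  <  k=4
[1,6] PP  >  k=3
[6,7] (S\NP)\PP  lex  "park"
[1,7] S\NP  <  k=6
[0,7] S  >  k=1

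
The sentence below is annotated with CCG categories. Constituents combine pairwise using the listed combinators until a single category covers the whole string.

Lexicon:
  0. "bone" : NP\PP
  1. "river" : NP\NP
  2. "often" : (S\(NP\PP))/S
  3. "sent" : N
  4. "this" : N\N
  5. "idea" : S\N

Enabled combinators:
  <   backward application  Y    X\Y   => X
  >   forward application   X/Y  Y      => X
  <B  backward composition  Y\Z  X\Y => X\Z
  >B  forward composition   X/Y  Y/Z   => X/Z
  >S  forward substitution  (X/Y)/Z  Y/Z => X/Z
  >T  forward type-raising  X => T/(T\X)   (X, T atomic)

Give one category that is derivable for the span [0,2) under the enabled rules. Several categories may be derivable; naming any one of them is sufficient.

NP\PP

[0,6] S   <
  [0,2] NP\PP   <B
    [0,1] "bone" : NP\PP
    [1,2] "river" : NP\NP
  [2,6] S\(NP\PP)   >
    [2,3] "often" : (S\(NP\PP))/S
    [3,6] S   <
      [3,4] "sent" : N
      [4,6] S\N   <B
        [4,5] "this" : N\N
        [5,6] "idea" : S\N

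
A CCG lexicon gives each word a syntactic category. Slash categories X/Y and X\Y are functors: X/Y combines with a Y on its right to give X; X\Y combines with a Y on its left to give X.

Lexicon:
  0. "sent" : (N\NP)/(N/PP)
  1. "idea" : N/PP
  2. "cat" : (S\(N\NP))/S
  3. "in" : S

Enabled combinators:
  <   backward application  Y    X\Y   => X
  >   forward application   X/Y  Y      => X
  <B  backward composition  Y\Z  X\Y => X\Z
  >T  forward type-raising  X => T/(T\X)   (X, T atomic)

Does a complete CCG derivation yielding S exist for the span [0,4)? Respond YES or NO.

YES

[0,4] S   <
  [0,2] N\NP   >
    [0,1] "sent" : (N\NP)/(N/PP)
    [1,2] "idea" : N/PP
  [2,4] S\(N\NP)   >
    [2,3] "cat" : (S\(N\NP))/S
    [3,4] "in" : S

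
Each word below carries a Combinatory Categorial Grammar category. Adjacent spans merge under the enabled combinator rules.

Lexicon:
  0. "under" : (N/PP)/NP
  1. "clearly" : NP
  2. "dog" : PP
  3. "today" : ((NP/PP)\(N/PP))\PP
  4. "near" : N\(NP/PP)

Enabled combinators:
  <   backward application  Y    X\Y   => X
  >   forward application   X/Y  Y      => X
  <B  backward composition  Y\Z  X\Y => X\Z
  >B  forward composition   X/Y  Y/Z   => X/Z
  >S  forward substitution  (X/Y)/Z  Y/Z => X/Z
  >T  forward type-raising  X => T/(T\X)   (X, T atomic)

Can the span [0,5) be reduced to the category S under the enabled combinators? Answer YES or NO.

NO

(N/PP)/NP NP PP ((NP/PP)\(N/PP))\PP N\(NP/PP)
CKY chart[0,5] = {N, N/(N\N), NP/(NP\N), PP/(PP\N), S/(S\N)}; S ∉ chart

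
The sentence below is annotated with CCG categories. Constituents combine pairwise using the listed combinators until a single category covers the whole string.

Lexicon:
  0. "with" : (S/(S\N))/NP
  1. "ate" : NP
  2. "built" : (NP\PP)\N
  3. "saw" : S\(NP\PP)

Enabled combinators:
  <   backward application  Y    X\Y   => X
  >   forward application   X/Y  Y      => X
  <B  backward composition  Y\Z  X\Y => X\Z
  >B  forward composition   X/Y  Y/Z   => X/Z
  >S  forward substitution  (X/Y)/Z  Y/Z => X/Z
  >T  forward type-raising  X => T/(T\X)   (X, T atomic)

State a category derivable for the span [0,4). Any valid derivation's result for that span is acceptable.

S

[0,4] S   >
  [0,2] S/(S\N)   >
    [0,1] "with" : (S/(S\N))/NP
    [1,2] "ate" : NP
  [2,4] S\N   <B
    [2,3] "built" : (NP\PP)\N
    [3,4] "saw" : S\(NP\PP)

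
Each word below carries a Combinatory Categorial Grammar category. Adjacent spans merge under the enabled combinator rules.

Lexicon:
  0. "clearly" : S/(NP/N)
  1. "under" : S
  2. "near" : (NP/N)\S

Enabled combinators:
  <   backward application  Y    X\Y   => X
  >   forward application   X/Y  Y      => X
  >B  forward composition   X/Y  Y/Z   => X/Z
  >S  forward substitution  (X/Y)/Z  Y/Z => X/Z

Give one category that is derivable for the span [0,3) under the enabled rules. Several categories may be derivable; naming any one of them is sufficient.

[0,3] S   >
  [0,1] "clearly" : S/(NP/N)
  [1,3] NP/N   <
    [1,2] "under" : S
    [2,3] "near" : (NP/N)\S

S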